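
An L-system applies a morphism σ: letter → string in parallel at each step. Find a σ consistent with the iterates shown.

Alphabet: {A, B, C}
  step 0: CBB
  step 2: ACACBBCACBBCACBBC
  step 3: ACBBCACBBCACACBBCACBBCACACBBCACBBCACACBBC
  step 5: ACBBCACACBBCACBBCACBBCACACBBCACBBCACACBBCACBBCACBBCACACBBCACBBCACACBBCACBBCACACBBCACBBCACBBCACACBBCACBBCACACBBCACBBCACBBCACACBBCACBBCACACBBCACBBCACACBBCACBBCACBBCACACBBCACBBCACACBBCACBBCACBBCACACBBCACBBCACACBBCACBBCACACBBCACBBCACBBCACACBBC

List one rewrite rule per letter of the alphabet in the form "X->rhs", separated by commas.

  step 2 ⇒ step 3: ACACBBCACBBCACBBC ⇒ AC·BBC·AC·BBC·AC·AC·BBC·AC·BBC·AC·AC·BBC·AC·BBC·AC·AC·BBC
    A ↦ AC
    B ↦ AC
    C ↦ BBC

A->AC, B->AC, C->BBC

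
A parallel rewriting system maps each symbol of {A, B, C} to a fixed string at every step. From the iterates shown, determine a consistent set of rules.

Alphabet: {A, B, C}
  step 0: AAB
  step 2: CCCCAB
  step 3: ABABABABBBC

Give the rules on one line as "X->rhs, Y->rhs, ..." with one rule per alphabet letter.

A->BB, B->C, C->AB

  step 2 ⇒ step 3: CCCCAB ⇒ AB·AB·AB·AB·BB·C
    A ↦ BB
    B ↦ C
    C ↦ AB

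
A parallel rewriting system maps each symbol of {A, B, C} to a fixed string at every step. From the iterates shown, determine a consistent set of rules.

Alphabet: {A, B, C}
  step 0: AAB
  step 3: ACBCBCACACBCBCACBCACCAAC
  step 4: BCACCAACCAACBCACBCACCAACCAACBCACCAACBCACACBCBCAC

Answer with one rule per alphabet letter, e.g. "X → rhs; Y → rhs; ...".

  step 3 ⇒ step 4: ACBCBCACACBCBCACBCACCAAC ⇒ BC·AC·CA·AC·CA·AC·BC·AC·BC·AC·CA·AC·CA·AC·BC·AC·CA·AC·BC·AC·AC·BC·BC·AC
    A ↦ BC
    B ↦ CA
    C ↦ AC

A->BC, B->CA, C->AC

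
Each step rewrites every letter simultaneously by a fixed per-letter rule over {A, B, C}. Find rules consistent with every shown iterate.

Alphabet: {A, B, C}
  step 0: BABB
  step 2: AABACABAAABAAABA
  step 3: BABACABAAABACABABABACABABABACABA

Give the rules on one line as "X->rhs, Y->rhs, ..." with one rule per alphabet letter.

A->BA, B->CA, C->AA

  step 2 ⇒ step 3: AABACABAAABAAABA ⇒ BA·BA·CA·BA·AA·BA·CA·BA·BA·BA·CA·BA·BA·BA·CA·BA
    A ↦ BA
    B ↦ CA
    C ↦ AA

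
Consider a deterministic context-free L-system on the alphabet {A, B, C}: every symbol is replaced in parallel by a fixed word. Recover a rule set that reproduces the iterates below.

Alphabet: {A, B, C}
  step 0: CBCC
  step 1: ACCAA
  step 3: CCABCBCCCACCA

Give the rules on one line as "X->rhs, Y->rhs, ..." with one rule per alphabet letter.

A->BC, B->CC, C->A

  step 0 ⇒ step 1: CBCC ⇒ A·CC·A·A
    B ↦ CC
    C ↦ A
    A ↦ BC  (constrained at step 1)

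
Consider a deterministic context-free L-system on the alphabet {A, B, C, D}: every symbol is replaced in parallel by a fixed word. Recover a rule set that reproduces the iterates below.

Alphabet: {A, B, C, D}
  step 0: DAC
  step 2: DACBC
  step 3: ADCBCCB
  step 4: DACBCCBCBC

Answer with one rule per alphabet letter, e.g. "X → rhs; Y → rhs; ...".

A->D, B->C, C->CB, D->A

  step 3 ⇒ step 4: ADCBCCB ⇒ D·A·CB·C·CB·CB·C
    A ↦ D
    B ↦ C
    C ↦ CB
    D ↦ A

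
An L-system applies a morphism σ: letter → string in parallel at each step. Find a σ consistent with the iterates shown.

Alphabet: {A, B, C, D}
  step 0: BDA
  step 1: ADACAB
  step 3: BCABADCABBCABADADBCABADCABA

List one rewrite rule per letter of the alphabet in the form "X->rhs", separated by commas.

A->CAB, B->AD, C->B, D->A

  step 0 ⇒ step 1: BDA ⇒ AD·A·CAB
    A ↦ CAB
    B ↦ AD
    D ↦ A
    C ↦ B  (constrained at step 1)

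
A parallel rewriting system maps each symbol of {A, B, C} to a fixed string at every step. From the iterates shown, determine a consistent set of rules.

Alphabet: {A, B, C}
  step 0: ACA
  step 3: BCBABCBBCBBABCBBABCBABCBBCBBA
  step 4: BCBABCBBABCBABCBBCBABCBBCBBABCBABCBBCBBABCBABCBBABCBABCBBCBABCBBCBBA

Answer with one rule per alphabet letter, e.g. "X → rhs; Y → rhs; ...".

A->BA, B->BCB, C->A

  step 3 ⇒ step 4: BCBABCBBCBBABCBBABCBABCBBCBBA ⇒ BCB·A·BCB·BA·BCB·A·BCB·BCB·A·BCB·BCB·BA·BCB·A·BCB·BCB·BA·BCB·A·BCB·BA·BCB·A·BCB·BCB·A·BCB·BCB·BA
    A ↦ BA
    B ↦ BCB
    C ↦ A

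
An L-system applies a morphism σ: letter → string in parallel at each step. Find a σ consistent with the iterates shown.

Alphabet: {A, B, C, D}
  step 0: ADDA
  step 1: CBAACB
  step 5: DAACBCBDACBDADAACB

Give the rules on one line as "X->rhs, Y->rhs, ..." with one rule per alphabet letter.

  step 0 ⇒ step 1: ADDA ⇒ CB·A·A·CB
    A ↦ CB
    D ↦ A
    B ↦ A  (constrained at step 1)
    C ↦ D  (constrained at step 1)

A->CB, B->A, C->D, D->A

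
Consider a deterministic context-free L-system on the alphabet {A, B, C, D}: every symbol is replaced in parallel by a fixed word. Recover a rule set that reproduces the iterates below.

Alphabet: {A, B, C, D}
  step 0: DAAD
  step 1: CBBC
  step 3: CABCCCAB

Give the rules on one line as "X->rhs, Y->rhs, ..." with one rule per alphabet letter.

A->B, B->D, C->CA, D->C

  step 0 ⇒ step 1: DAAD ⇒ C·B·B·C
    A ↦ B
    D ↦ C
    B ↦ D  (constrained at step 1)
    C ↦ CA  (constrained at step 1)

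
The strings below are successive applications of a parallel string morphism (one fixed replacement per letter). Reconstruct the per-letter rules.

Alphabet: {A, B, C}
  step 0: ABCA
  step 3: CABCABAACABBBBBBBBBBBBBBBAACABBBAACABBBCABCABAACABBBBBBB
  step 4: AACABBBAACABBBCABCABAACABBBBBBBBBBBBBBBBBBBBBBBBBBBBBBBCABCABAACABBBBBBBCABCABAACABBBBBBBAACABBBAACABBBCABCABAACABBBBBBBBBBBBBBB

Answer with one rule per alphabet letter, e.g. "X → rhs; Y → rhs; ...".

A->CAB, B->BB, C->AA

  step 3 ⇒ step 4: CABCABAACABBBBBBBBBBBBBBBAACABBBAACABBBCABCABAACABBBBBBB ⇒ AA·CAB·BB·AA·CAB·BB·CAB·CAB·AA·CAB·BB·BB·BB·BB·BB·BB·BB·BB·BB·BB·BB·BB·BB·BB·BB·CAB·CAB·AA·CAB·BB·BB·BB·CAB·CAB·AA·CAB·BB·BB·BB·AA·CAB·BB·AA·CAB·BB·CAB·CAB·AA·CAB·BB·BB·BB·BB·BB·BB·BB
    A ↦ CAB
    B ↦ BB
    C ↦ AA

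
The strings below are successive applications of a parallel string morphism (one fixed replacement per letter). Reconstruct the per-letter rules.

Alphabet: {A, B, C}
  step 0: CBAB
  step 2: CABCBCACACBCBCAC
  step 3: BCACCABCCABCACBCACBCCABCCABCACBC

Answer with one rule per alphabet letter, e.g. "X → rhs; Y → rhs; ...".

A->AC, B->CA, C->BC

  step 2 ⇒ step 3: CABCBCACACBCBCAC ⇒ BC·AC·CA·BC·CA·BC·AC·BC·AC·BC·CA·BC·CA·BC·AC·BC
    A ↦ AC
    B ↦ CA
    C ↦ BC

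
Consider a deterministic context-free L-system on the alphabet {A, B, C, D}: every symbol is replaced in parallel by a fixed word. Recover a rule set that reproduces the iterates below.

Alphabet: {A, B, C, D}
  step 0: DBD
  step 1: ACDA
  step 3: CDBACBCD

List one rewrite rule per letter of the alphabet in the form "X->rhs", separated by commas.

A->B, B->CD, C->AC, D->A

  step 0 ⇒ step 1: DBD ⇒ A·CD·A
    B ↦ CD
    D ↦ A
    A ↦ B  (constrained at step 1)
    C ↦ AC  (constrained at step 1)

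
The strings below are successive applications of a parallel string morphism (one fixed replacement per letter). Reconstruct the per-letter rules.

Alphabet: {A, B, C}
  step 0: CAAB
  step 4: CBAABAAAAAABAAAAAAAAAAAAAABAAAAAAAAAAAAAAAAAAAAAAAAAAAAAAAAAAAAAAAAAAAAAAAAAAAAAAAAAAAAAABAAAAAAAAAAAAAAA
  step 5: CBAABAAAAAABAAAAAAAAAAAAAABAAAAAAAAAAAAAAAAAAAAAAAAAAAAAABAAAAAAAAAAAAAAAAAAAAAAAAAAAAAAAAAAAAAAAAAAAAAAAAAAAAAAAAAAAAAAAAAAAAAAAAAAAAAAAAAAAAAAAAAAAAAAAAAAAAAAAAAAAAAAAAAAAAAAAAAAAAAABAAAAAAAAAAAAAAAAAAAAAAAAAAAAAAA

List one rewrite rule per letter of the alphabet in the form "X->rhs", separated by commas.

A->AA, B->ABA, C->CBA

  step 4 ⇒ step 5: CBAABAAAAAABAAAAAAAAAAAAAABAAAAAAAAAAAAAAAAAAAAAAAAAAAAAAAAAAAAAAAAAAAAAAAAAAAAAAAAAAAAAABAAAAAAAAAAAAAAA ⇒ CBA·ABA·AA·AA·ABA·AA·AA·AA·AA·AA·AA·ABA·AA·AA·AA·AA·AA·AA·AA·AA·AA·AA·AA·AA·AA·AA·ABA·AA·AA·AA·AA·AA·AA·AA·AA·AA·AA·AA·AA·AA·AA·AA·AA·AA·AA·AA·AA·AA·AA·AA·AA·AA·AA·AA·AA·AA·AA·AA·AA·AA·AA·AA·AA·AA·AA·AA·AA·AA·AA·AA·AA·AA·AA·AA·AA·AA·AA·AA·AA·AA·AA·AA·AA·AA·AA·AA·AA·AA·AA·ABA·AA·AA·AA·AA·AA·AA·AA·AA·AA·AA·AA·AA·AA·AA·AA
    A ↦ AA
    B ↦ ABA
    C ↦ CBA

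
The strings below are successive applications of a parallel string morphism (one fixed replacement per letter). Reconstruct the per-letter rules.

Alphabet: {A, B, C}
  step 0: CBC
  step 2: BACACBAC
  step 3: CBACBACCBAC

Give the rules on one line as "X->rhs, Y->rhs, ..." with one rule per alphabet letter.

A->B, B->C, C->AC

  step 2 ⇒ step 3: BACACBAC ⇒ C·B·AC·B·AC·C·B·AC
    A ↦ B
    B ↦ C
    C ↦ AC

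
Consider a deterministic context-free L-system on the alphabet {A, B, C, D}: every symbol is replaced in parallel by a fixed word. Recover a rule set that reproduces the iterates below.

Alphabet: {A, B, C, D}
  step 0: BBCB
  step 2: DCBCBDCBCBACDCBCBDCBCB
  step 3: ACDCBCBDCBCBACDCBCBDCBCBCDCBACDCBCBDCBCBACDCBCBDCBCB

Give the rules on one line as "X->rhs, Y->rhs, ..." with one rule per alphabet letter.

  step 2 ⇒ step 3: DCBCBDCBCBACDCBCBDCBCB ⇒ AC·DCB·CB·DCB·CB·AC·DCB·CB·DCB·CB·C·DCB·AC·DCB·CB·DCB·CB·AC·DCB·CB·DCB·CB
    A ↦ C
    B ↦ CB
    C ↦ DCB
    D ↦ AC

A->C, B->CB, C->DCB, D->AC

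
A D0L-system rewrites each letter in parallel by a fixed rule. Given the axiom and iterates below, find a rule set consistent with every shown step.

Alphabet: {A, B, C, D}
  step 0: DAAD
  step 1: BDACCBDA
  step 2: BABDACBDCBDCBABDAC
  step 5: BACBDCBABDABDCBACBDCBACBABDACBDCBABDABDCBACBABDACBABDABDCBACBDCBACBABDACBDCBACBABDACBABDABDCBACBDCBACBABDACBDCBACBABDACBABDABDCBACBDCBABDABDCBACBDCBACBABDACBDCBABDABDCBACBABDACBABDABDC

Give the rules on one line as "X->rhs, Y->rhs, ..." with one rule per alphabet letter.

  step 1 ⇒ step 2: BDACCBDA ⇒ BA·BDA·C·BDC·BDC·BA·BDA·C
    A ↦ C
    B ↦ BA
    C ↦ BDC
    D ↦ BDA

A->C, B->BA, C->BDC, D->BDA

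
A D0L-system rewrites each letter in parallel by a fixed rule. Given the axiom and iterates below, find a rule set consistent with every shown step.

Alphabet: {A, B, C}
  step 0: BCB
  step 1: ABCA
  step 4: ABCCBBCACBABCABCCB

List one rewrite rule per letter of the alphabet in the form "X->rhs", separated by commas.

A->CB, B->A, C->BC

  step 0 ⇒ step 1: BCB ⇒ A·BC·A
    B ↦ A
    C ↦ BC
    A ↦ CB  (constrained at step 1)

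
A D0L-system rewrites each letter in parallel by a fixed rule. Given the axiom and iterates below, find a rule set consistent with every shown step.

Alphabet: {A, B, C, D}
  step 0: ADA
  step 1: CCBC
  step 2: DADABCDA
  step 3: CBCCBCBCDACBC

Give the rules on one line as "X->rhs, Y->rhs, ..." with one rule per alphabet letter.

  step 2 ⇒ step 3: DADABCDA ⇒ CB·C·CB·C·BC·DA·CB·C
    A ↦ C
    B ↦ BC
    C ↦ DA
    D ↦ CB

A->C, B->BC, C->DA, D->CB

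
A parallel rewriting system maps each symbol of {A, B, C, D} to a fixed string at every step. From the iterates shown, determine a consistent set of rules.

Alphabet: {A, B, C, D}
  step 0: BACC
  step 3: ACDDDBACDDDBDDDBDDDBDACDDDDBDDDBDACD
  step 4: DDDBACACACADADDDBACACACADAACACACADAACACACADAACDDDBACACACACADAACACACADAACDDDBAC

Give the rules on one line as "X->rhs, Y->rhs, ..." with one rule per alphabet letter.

  step 3 ⇒ step 4: ACDDDBACDDDBDDDBDDDBDACDDDDBDDDBDACD ⇒ D·DDB·AC·AC·AC·ADA·D·DDB·AC·AC·AC·ADA·AC·AC·AC·ADA·AC·AC·AC·ADA·AC·D·DDB·AC·AC·AC·AC·ADA·AC·AC·AC·ADA·AC·D·DDB·AC
    A ↦ D
    B ↦ ADA
    C ↦ DDB
    D ↦ AC

A->D, B->ADA, C->DDB, D->AC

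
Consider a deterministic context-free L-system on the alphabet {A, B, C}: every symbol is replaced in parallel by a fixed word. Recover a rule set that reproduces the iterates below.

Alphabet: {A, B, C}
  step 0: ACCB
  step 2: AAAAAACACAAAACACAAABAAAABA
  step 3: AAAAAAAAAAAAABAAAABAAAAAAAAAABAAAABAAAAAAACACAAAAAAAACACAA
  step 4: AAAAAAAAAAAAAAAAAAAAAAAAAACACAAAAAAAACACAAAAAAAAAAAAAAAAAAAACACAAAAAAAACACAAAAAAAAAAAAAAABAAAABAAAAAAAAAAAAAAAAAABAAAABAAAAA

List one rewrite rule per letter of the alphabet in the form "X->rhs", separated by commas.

  step 3 ⇒ step 4: AAAAAAAAAAAAABAAAABAAAAAAAAAABAAAABAAAAAAACACAAAAAAAACACAA ⇒ AA·AA·AA·AA·AA·AA·AA·AA·AA·AA·AA·AA·AA·CAC·AA·AA·AA·AA·CAC·AA·AA·AA·AA·AA·AA·AA·AA·AA·AA·CAC·AA·AA·AA·AA·CAC·AA·AA·AA·AA·AA·AA·AA·ABA·AA·ABA·AA·AA·AA·AA·AA·AA·AA·AA·ABA·AA·ABA·AA·AA
    A ↦ AA
    B ↦ CAC
    C ↦ ABA

A->AA, B->CAC, C->ABA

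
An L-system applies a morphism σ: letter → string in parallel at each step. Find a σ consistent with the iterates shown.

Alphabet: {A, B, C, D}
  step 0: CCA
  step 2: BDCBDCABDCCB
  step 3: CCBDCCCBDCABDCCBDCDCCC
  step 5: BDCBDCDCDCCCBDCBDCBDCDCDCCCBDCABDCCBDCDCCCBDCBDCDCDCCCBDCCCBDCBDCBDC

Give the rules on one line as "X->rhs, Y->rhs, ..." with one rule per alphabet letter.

  step 2 ⇒ step 3: BDCBDCABDCCB ⇒ CC·B·DC·CC·B·DC·ABD·CC·B·DC·DC·CC
    A ↦ ABD
    B ↦ CC
    C ↦ DC
    D ↦ B

A->ABD, B->CC, C->DC, D->B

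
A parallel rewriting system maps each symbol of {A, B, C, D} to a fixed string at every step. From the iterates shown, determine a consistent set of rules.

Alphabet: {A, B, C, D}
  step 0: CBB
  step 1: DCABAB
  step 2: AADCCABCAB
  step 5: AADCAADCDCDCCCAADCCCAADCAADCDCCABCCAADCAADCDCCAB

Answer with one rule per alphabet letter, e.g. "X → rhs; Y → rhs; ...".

A->C, B->AB, C->DC, D->AA

  step 1 ⇒ step 2: DCABAB ⇒ AA·DC·C·AB·C·AB
    A ↦ C
    B ↦ AB
    C ↦ DC
    D ↦ AA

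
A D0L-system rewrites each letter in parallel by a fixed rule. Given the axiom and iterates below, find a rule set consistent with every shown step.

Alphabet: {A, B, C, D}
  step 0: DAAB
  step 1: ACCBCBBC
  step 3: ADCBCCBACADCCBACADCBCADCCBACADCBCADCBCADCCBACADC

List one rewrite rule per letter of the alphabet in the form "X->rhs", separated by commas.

  step 0 ⇒ step 1: DAAB ⇒ AC·CB·CB·BC
    A ↦ CB
    B ↦ BC
    D ↦ AC
    C ↦ ADC  (constrained at step 1)

A->CB, B->BC, C->ADC, D->AC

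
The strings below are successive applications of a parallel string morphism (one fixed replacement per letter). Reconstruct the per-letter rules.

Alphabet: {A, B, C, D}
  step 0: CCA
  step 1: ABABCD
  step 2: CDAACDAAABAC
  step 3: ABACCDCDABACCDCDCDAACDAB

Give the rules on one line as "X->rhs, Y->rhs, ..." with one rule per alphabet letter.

  step 2 ⇒ step 3: CDAACDAAABAC ⇒ AB·AC·CD·CD·AB·AC·CD·CD·CD·AA·CD·AB
    A ↦ CD
    B ↦ AA
    C ↦ AB
    D ↦ AC

A->CD, B->AA, C->AB, D->AC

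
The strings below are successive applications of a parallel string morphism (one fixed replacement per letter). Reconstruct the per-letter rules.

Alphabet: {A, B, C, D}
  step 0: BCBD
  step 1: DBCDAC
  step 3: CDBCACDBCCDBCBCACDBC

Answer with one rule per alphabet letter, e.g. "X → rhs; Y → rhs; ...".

  step 0 ⇒ step 1: BCBD ⇒ D·BC·D·AC
    B ↦ D
    C ↦ BC
    D ↦ AC
    A ↦ CD  (constrained at step 1)

A->CD, B->D, C->BC, D->AC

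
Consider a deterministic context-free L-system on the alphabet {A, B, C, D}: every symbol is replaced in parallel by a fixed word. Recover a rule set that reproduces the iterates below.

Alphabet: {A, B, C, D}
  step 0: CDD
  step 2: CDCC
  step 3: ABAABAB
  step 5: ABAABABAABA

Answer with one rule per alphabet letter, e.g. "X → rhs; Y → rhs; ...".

  step 2 ⇒ step 3: CDCC ⇒ AB·A·AB·AB
    C ↦ AB
    D ↦ A
    A ↦ C  (constrained at step 3)
    B ↦ D  (constrained at step 3)

A->C, B->D, C->AB, D->A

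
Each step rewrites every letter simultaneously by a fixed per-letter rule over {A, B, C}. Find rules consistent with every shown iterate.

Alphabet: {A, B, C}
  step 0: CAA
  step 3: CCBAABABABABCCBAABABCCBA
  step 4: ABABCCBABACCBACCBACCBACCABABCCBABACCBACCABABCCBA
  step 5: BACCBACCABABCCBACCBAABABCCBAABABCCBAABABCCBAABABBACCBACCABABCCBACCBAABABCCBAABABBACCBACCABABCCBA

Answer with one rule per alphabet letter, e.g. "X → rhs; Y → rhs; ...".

  step 4 ⇒ step 5: ABABCCBABACCBACCBACCBACCABABCCBABACCBACCABABCCBA ⇒ BA·CC·BA·CC·AB·AB·CC·BA·CC·BA·AB·AB·CC·BA·AB·AB·CC·BA·AB·AB·CC·BA·AB·AB·BA·CC·BA·CC·AB·AB·CC·BA·CC·BA·AB·AB·CC·BA·AB·AB·BA·CC·BA·CC·AB·AB·CC·BA
    A ↦ BA
    B ↦ CC
    C ↦ AB

A->BA, B->CC, C->AB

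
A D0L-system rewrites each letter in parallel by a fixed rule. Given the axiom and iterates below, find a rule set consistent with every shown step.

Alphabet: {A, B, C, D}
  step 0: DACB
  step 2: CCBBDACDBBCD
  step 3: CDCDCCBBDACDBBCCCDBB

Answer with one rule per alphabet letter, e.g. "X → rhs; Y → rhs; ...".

  step 2 ⇒ step 3: CCBBDACDBBCD ⇒ CD·CD·C·C·BB·DA·CD·BB·C·C·CD·BB
    A ↦ DA
    B ↦ C
    C ↦ CD
    D ↦ BB

A->DA, B->C, C->CD, D->BB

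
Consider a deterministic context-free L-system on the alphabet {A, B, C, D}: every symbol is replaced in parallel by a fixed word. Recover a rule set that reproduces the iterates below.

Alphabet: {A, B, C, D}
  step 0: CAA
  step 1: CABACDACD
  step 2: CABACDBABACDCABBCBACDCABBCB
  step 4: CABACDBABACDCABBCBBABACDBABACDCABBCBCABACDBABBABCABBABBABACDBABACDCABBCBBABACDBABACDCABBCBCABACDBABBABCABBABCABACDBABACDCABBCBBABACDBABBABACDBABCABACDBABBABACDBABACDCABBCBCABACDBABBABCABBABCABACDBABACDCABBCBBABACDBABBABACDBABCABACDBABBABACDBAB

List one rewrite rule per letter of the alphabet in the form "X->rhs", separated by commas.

A->ACD, B->BAB, C->CAB, D->BCB

  step 1 ⇒ step 2: CABACDACD ⇒ CAB·ACD·BAB·ACD·CAB·BCB·ACD·CAB·BCB
    A ↦ ACD
    B ↦ BAB
    C ↦ CAB
    D ↦ BCB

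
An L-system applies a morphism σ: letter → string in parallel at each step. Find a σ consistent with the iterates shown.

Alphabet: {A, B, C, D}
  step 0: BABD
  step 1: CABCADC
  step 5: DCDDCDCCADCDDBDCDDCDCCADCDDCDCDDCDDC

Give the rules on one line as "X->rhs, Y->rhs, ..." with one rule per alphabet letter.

  step 0 ⇒ step 1: BABD ⇒ CA·B·CA·DC
    A ↦ B
    B ↦ CA
    D ↦ DC
    C ↦ D  (constrained at step 1)

A->B, B->CA, C->D, D->DC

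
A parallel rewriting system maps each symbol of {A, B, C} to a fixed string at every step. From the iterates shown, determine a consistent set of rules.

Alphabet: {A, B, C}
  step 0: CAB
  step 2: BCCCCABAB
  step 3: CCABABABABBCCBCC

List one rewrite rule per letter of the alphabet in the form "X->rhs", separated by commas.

  step 2 ⇒ step 3: BCCCCABAB ⇒ CC·AB·AB·AB·AB·B·CC·B·CC
    A ↦ B
    B ↦ CC
    C ↦ AB

A->B, B->CC, C->AB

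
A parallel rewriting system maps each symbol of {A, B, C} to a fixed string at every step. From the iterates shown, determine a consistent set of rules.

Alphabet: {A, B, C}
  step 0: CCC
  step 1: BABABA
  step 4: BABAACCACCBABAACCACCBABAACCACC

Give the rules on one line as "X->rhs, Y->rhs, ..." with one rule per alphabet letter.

  step 0 ⇒ step 1: CCC ⇒ BA·BA·BA
    C ↦ BA
    A ↦ CC  (constrained at step 1)
    B ↦ A  (constrained at step 1)

A->CC, B->A, C->BA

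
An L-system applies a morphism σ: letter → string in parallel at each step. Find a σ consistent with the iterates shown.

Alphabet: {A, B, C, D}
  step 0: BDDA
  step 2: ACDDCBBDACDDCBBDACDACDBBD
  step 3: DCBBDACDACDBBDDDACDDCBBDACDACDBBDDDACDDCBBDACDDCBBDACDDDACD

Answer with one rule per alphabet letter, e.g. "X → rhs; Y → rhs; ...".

  step 2 ⇒ step 3: ACDDCBBDACDDCBBDACDACDBBD ⇒ DC·BBD·ACD·ACD·BBD·D·D·ACD·DC·BBD·ACD·ACD·BBD·D·D·ACD·DC·BBD·ACD·DC·BBD·ACD·D·D·ACD
    A ↦ DC
    B ↦ D
    C ↦ BBD
    D ↦ ACD

A->DC, B->D, C->BBD, D->ACD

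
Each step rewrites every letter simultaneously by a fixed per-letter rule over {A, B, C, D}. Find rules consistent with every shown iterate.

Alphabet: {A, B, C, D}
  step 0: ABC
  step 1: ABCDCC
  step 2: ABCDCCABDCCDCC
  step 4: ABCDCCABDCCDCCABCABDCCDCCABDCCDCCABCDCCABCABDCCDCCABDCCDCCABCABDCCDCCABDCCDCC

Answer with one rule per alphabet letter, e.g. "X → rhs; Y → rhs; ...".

A->AB, B->C, C->DCC, D->AB

  step 1 ⇒ step 2: ABCDCC ⇒ AB·C·DCC·AB·DCC·DCC
    A ↦ AB
    B ↦ C
    C ↦ DCC
    D ↦ AB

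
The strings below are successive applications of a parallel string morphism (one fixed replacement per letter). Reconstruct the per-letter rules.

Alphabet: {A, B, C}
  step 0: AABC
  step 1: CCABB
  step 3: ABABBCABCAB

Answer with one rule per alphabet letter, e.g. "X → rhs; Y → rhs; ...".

  step 0 ⇒ step 1: AABC ⇒ C·C·AB·B
    A ↦ C
    B ↦ AB
    C ↦ B

A->C, B->AB, C->B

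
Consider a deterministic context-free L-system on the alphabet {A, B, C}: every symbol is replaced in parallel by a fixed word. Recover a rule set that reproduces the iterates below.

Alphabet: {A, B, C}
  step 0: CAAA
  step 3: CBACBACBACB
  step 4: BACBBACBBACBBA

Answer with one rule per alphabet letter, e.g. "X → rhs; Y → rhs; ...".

A->CB, B->A, C->B

  step 3 ⇒ step 4: CBACBACBACB ⇒ B·A·CB·B·A·CB·B·A·CB·B·A
    A ↦ CB
    B ↦ A
    C ↦ B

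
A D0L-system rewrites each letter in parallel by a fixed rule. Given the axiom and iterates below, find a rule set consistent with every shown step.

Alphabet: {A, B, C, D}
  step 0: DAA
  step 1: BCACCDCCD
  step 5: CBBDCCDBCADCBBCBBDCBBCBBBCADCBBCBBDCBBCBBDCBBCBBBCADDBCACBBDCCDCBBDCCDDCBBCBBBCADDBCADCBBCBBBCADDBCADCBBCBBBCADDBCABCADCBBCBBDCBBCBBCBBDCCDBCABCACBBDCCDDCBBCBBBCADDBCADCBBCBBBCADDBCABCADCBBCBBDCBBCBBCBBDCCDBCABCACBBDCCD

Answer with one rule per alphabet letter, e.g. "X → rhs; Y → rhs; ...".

A->CCD, B->CBB, C->D, D->BCA

  step 0 ⇒ step 1: DAA ⇒ BCA·CCD·CCD
    A ↦ CCD
    D ↦ BCA
    B ↦ CBB  (constrained at step 1)
    C ↦ D  (constrained at step 1)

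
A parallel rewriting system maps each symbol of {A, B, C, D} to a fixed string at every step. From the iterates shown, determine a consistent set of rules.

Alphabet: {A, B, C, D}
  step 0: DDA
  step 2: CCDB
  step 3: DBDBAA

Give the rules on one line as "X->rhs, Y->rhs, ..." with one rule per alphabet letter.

A->C, B->A, C->DB, D->A

  step 2 ⇒ step 3: CCDB ⇒ DB·DB·A·A
    B ↦ A
    C ↦ DB
    D ↦ A
    A ↦ C  (constrained at step 0)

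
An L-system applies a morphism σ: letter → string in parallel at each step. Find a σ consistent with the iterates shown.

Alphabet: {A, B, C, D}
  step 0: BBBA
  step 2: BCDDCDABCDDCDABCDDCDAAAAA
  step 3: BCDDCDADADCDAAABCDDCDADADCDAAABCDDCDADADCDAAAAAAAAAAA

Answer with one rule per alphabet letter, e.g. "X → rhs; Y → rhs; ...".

A->AA, B->BCD, C->DC, D->DA

  step 2 ⇒ step 3: BCDDCDABCDDCDABCDDCDAAAAA ⇒ BCD·DC·DA·DA·DC·DA·AA·BCD·DC·DA·DA·DC·DA·AA·BCD·DC·DA·DA·DC·DA·AA·AA·AA·AA·AA
    A ↦ AA
    B ↦ BCD
    C ↦ DC
    D ↦ DA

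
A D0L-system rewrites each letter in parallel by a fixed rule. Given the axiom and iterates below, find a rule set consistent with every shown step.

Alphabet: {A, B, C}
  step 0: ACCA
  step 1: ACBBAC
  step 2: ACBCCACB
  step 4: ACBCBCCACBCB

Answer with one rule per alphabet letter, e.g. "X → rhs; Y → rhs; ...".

  step 1 ⇒ step 2: ACBBAC ⇒ AC·B·C·C·AC·B
    A ↦ AC
    B ↦ C
    C ↦ B

A->AC, B->C, C->B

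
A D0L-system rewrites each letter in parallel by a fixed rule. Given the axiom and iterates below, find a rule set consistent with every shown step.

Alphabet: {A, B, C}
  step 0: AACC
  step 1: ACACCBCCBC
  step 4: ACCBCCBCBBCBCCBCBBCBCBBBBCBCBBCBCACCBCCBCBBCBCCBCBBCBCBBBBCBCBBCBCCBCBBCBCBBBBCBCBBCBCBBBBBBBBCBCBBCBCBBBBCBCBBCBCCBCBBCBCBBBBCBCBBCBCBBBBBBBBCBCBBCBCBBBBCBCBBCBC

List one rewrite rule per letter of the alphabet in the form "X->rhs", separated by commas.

A->AC, B->BB, C->CBC

  step 0 ⇒ step 1: AACC ⇒ AC·AC·CBC·CBC
    A ↦ AC
    C ↦ CBC
    B ↦ BB  (constrained at step 1)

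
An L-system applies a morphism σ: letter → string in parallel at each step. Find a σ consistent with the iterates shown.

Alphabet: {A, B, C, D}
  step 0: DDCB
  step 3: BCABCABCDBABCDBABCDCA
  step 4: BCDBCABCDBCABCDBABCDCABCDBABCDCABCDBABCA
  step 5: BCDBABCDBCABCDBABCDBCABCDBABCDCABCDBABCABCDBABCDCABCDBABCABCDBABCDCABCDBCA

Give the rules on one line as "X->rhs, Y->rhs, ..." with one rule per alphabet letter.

A->CA, B->BCD, C->B, D->A

  step 4 ⇒ step 5: BCDBCABCDBCABCDBABCDCABCDBABCDCABCDBABCA ⇒ BCD·B·A·BCD·B·CA·BCD·B·A·BCD·B·CA·BCD·B·A·BCD·CA·BCD·B·A·B·CA·BCD·B·A·BCD·CA·BCD·B·A·B·CA·BCD·B·A·BCD·CA·BCD·B·CA
    A ↦ CA
    B ↦ BCD
    C ↦ B
    D ↦ A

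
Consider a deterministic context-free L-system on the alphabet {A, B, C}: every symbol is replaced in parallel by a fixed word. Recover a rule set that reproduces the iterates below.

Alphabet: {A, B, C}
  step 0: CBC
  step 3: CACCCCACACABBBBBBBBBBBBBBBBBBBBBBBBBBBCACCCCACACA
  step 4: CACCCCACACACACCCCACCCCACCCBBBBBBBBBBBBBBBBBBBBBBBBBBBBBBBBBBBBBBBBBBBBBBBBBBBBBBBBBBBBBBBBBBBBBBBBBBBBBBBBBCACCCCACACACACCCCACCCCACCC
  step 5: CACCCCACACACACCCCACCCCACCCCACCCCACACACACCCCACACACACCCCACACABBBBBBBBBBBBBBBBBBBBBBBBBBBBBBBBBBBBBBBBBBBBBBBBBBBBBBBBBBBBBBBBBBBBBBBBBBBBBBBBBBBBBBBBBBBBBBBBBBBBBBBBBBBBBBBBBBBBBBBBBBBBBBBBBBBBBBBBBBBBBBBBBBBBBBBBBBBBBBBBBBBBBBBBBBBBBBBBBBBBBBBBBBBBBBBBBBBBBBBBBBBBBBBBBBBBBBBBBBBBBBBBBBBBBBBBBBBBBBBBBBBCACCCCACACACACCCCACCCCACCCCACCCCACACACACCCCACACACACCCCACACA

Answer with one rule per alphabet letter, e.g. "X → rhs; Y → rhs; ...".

A->CCC, B->BBB, C->CA

  step 4 ⇒ step 5: CACCCCACACACACCCCACCCCACCCBBBBBBBBBBBBBBBBBBBBBBBBBBBBBBBBBBBBBBBBBBBBBBBBBBBBBBBBBBBBBBBBBBBBBBBBBBBBBBBBBCACCCCACACACACCCCACCCCACCC ⇒ CA·CCC·CA·CA·CA·CA·CCC·CA·CCC·CA·CCC·CA·CCC·CA·CA·CA·CA·CCC·CA·CA·CA·CA·CCC·CA·CA·CA·BBB·BBB·BBB·BBB·BBB·BBB·BBB·BBB·BBB·BBB·BBB·BBB·BBB·BBB·BBB·BBB·BBB·BBB·BBB·BBB·BBB·BBB·BBB·BBB·BBB·BBB·BBB·BBB·BBB·BBB·BBB·BBB·BBB·BBB·BBB·BBB·BBB·BBB·BBB·BBB·BBB·BBB·BBB·BBB·BBB·BBB·BBB·BBB·BBB·BBB·BBB·BBB·BBB·BBB·BBB·BBB·BBB·BBB·BBB·BBB·BBB·BBB·BBB·BBB·BBB·BBB·BBB·BBB·BBB·BBB·BBB·BBB·BBB·BBB·BBB·BBB·BBB·BBB·BBB·BBB·BBB·CA·CCC·CA·CA·CA·CA·CCC·CA·CCC·CA·CCC·CA·CCC·CA·CA·CA·CA·CCC·CA·CA·CA·CA·CCC·CA·CA·CA
    A ↦ CCC
    B ↦ BBB
    C ↦ CA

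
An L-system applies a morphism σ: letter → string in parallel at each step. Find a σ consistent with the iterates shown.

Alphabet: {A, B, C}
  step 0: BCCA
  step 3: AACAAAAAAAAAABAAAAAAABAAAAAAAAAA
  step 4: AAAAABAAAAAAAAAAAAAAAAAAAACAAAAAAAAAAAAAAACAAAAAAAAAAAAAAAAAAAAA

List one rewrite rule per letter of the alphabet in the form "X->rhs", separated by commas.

  step 3 ⇒ step 4: AACAAAAAAAAAABAAAAAAABAAAAAAAAAA ⇒ AA·AA·AB·AA·AA·AA·AA·AA·AA·AA·AA·AA·AA·CA·AA·AA·AA·AA·AA·AA·AA·CA·AA·AA·AA·AA·AA·AA·AA·AA·AA·AA
    A ↦ AA
    B ↦ CA
    C ↦ AB

A->AA, B->CA, C->AB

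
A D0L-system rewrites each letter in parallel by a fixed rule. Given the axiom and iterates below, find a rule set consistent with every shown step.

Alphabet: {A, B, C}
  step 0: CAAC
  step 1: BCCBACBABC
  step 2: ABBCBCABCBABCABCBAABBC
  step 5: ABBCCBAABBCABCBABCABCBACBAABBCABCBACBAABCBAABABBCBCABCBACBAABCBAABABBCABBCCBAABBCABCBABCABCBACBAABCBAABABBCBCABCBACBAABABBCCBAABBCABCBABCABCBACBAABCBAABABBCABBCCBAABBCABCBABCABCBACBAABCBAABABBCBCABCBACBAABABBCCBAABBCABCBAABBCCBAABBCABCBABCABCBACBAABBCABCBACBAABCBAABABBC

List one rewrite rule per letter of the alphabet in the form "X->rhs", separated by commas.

A->CBA, B->AB, C->BC

  step 1 ⇒ step 2: BCCBACBABC ⇒ AB·BC·BC·AB·CBA·BC·AB·CBA·AB·BC
    A ↦ CBA
    B ↦ AB
    C ↦ BC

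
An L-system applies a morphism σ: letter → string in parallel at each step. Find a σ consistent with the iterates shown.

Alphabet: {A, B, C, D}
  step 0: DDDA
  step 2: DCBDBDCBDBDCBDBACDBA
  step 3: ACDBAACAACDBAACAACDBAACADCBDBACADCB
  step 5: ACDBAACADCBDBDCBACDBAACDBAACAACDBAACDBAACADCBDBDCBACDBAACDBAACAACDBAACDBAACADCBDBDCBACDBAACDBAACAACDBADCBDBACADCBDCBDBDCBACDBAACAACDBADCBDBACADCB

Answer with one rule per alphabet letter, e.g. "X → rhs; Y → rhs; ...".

  step 2 ⇒ step 3: DCBDBDCBDBDCBDBACDBA ⇒ AC·DB·A·AC·A·AC·DB·A·AC·A·AC·DB·A·AC·A·DCB·DB·AC·A·DCB
    A ↦ DCB
    B ↦ A
    C ↦ DB
    D ↦ AC

A->DCB, B->A, C->DB, D->AC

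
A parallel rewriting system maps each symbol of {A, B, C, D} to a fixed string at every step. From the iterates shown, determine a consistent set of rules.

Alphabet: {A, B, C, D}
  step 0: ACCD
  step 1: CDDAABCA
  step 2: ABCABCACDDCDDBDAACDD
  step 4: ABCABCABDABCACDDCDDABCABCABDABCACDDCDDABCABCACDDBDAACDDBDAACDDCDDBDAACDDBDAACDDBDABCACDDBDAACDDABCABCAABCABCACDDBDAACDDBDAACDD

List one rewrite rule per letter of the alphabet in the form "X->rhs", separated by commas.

  step 1 ⇒ step 2: CDDAABCA ⇒ A·BCA·BCA·CDD·CDD·BDA·A·CDD
    A ↦ CDD
    B ↦ BDA
    C ↦ A
    D ↦ BCA

A->CDD, B->BDA, C->A, D->BCA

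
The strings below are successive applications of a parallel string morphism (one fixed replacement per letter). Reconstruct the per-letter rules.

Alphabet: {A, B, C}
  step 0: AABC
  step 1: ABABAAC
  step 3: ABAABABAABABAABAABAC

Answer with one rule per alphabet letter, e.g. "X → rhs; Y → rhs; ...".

A->AB, B->A, C->AC

  step 0 ⇒ step 1: AABC ⇒ AB·AB·A·AC
    A ↦ AB
    B ↦ A
    C ↦ AC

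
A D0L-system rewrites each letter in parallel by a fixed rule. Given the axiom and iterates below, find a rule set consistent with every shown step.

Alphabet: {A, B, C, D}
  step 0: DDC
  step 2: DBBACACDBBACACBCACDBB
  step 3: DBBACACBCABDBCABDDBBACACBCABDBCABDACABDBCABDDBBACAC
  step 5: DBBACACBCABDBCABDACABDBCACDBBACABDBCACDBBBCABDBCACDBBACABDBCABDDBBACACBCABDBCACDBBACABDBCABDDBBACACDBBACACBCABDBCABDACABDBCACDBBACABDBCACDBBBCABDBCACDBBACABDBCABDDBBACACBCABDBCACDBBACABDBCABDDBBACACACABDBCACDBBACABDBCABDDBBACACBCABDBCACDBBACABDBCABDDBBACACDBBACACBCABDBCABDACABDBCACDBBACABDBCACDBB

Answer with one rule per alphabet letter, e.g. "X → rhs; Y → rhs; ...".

  step 2 ⇒ step 3: DBBACACDBBACACBCACDBB ⇒ DBB·AC·AC·BC·ABD·BC·ABD·DBB·AC·AC·BC·ABD·BC·ABD·AC·ABD·BC·ABD·DBB·AC·AC
    A ↦ BC
    B ↦ AC
    C ↦ ABD
    D ↦ DBB

A->BC, B->AC, C->ABD, D->DBB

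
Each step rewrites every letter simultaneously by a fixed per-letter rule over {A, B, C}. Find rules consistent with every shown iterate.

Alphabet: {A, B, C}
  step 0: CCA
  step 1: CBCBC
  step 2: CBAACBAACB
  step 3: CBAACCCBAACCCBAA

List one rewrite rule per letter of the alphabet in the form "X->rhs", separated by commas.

A->C, B->AA, C->CB

  step 2 ⇒ step 3: CBAACBAACB ⇒ CB·AA·C·C·CB·AA·C·C·CB·AA
    A ↦ C
    B ↦ AA
    C ↦ CB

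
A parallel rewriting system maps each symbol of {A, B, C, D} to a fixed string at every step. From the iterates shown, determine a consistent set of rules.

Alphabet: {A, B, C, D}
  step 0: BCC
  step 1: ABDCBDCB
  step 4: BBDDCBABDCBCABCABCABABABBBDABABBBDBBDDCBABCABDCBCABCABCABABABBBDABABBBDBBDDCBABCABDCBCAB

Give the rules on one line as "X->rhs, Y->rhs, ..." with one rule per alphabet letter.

  step 0 ⇒ step 1: BCC ⇒ AB·DCB·DCB
    B ↦ AB
    C ↦ DCB
    A ↦ C  (constrained at step 1)
    D ↦ BBD  (constrained at step 1)

A->C, B->AB, C->DCB, D->BBD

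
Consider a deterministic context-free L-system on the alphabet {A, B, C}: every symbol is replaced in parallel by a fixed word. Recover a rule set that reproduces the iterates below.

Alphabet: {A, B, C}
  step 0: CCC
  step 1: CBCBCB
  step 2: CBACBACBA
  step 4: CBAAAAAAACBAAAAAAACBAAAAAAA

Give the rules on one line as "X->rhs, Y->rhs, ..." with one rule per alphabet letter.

  step 1 ⇒ step 2: CBCBCB ⇒ CB·A·CB·A·CB·A
    B ↦ A
    C ↦ CB
    A ↦ AA  (constrained at step 2)

A->AA, B->A, C->CB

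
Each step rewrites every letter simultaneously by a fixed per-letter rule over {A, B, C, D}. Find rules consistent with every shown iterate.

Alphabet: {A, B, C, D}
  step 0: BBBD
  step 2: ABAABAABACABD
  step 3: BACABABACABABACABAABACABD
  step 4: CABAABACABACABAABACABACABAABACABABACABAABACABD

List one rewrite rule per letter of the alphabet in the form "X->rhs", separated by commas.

  step 3 ⇒ step 4: BACABABACABABACABAABACABD ⇒ CA·BA·A·BA·CA·BA·CA·BA·A·BA·CA·BA·CA·BA·A·BA·CA·BA·BA·CA·BA·A·BA·CA·BD
    A ↦ BA
    B ↦ CA
    C ↦ A
    D ↦ BD

A->BA, B->CA, C->A, D->BD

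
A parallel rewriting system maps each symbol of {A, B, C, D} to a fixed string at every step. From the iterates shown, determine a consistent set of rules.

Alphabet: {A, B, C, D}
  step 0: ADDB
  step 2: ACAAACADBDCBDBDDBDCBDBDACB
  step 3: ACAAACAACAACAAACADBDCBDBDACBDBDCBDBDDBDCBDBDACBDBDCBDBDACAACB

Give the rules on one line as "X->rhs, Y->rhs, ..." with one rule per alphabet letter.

A->ACA, B->CB, C->A, D->DBD

  step 2 ⇒ step 3: ACAAACADBDCBDBDDBDCBDBDACB ⇒ ACA·A·ACA·ACA·ACA·A·ACA·DBD·CB·DBD·A·CB·DBD·CB·DBD·DBD·CB·DBD·A·CB·DBD·CB·DBD·ACA·A·CB
    A ↦ ACA
    B ↦ CB
    C ↦ A
    D ↦ DBD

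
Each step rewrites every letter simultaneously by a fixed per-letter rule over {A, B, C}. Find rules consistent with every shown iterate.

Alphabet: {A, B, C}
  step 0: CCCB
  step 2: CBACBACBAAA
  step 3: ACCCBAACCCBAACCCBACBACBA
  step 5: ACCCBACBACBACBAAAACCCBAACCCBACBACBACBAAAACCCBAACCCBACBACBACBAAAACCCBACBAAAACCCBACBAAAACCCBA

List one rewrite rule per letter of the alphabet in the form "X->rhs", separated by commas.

  step 2 ⇒ step 3: CBACBACBAAA ⇒ A·CC·CBA·A·CC·CBA·A·CC·CBA·CBA·CBA
    A ↦ CBA
    B ↦ CC
    C ↦ A

A->CBA, B->CC, C->A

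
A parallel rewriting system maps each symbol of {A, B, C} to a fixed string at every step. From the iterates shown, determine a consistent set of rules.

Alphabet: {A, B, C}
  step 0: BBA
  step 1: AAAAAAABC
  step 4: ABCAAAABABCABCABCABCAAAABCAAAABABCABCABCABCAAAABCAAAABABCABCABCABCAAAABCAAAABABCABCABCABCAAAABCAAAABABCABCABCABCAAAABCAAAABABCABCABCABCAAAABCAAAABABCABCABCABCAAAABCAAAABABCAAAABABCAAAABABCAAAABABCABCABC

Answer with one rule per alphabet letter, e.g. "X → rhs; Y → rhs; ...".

A->ABC, B->AAA, C->AB

  step 0 ⇒ step 1: BBA ⇒ AAA·AAA·ABC
    A ↦ ABC
    B ↦ AAA
    C ↦ AB  (constrained at step 1)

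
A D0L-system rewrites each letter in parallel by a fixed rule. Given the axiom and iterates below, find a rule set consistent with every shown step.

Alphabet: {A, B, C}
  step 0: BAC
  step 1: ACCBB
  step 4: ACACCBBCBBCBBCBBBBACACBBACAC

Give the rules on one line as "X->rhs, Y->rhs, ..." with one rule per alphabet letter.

  step 0 ⇒ step 1: BAC ⇒ AC·C·BB
    A ↦ C
    B ↦ AC
    C ↦ BB

A->C, B->AC, C->BB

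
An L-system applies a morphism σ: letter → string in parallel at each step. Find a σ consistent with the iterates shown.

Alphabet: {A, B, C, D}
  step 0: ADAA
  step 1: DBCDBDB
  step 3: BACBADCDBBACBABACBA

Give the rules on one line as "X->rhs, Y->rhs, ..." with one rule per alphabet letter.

  step 0 ⇒ step 1: ADAA ⇒ DB·C·DB·DB
    A ↦ DB
    D ↦ C
    B ↦ DC  (constrained at step 1)
    C ↦ BA  (constrained at step 1)

A->DB, B->DC, C->BA, D->C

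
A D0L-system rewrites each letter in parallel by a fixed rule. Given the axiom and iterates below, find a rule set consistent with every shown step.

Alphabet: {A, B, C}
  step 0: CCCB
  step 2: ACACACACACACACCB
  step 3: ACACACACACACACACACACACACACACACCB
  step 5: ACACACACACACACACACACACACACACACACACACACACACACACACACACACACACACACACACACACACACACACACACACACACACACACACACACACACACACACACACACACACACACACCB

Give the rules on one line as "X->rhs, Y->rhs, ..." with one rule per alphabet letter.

  step 2 ⇒ step 3: ACACACACACACACCB ⇒ AC·AC·AC·AC·AC·AC·AC·AC·AC·AC·AC·AC·AC·AC·AC·CB
    A ↦ AC
    B ↦ CB
    C ↦ AC

A->AC, B->CB, C->AC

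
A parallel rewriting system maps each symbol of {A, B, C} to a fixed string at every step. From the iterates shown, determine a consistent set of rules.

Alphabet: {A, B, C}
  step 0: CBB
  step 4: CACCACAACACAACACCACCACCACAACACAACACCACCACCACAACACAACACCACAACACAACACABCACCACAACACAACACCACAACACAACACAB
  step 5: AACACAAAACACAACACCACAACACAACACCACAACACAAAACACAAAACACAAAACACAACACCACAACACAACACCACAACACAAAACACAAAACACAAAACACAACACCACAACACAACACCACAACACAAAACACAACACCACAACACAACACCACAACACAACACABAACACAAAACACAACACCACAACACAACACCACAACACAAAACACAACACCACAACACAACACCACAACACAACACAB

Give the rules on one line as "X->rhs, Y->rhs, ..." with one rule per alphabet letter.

  step 4 ⇒ step 5: CACCACAACACAACACCACCACCACAACACAACACCACCACCACAACACAACACCACAACACAACACABCACCACAACACAACACCACAACACAACACAB ⇒ AA·CAC·AA·AA·CAC·AA·CAC·CAC·AA·CAC·AA·CAC·CAC·AA·CAC·AA·AA·CAC·AA·AA·CAC·AA·AA·CAC·AA·CAC·CAC·AA·CAC·AA·CAC·CAC·AA·CAC·AA·AA·CAC·AA·AA·CAC·AA·AA·CAC·AA·CAC·CAC·AA·CAC·AA·CAC·CAC·AA·CAC·AA·AA·CAC·AA·CAC·CAC·AA·CAC·AA·CAC·CAC·AA·CAC·AA·CAC·AB·AA·CAC·AA·AA·CAC·AA·CAC·CAC·AA·CAC·AA·CAC·CAC·AA·CAC·AA·AA·CAC·AA·CAC·CAC·AA·CAC·AA·CAC·CAC·AA·CAC·AA·CAC·AB
    A ↦ CAC
    B ↦ AB
    C ↦ AA

A->CAC, B->AB, C->AA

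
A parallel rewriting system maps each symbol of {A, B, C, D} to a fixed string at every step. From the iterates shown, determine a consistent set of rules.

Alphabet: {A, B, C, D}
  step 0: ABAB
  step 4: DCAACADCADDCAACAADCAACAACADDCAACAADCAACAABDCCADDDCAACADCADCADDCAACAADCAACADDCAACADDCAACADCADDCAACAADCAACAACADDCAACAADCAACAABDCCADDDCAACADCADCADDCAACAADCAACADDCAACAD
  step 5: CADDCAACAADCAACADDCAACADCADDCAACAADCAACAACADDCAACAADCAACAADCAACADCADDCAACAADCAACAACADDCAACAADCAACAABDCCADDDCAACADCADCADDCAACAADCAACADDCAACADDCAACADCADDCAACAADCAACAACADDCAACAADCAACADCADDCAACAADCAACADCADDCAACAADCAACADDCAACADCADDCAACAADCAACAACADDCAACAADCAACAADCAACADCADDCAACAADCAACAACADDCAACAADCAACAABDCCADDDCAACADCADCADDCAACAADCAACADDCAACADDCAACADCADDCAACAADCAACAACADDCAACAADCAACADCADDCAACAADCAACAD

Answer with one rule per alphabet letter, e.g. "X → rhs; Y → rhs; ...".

A->CAA, B->BDC, C->D, D->CAD

  step 4 ⇒ step 5: DCAACADCADDCAACAADCAACAACADDCAACAADCAACAABDCCADDDCAACADCADCADDCAACAADCAACADDCAACADDCAACADCADDCAACAADCAACAACADDCAACAADCAACAABDCCADDDCAACADCADCADDCAACAADCAACADDCAACAD ⇒ CAD·D·CAA·CAA·D·CAA·CAD·D·CAA·CAD·CAD·D·CAA·CAA·D·CAA·CAA·CAD·D·CAA·CAA·D·CAA·CAA·D·CAA·CAD·CAD·D·CAA·CAA·D·CAA·CAA·CAD·D·CAA·CAA·D·CAA·CAA·BDC·CAD·D·D·CAA·CAD·CAD·CAD·D·CAA·CAA·D·CAA·CAD·D·CAA·CAD·D·CAA·CAD·CAD·D·CAA·CAA·D·CAA·CAA·CAD·D·CAA·CAA·D·CAA·CAD·CAD·D·CAA·CAA·D·CAA·CAD·CAD·D·CAA·CAA·D·CAA·CAD·D·CAA·CAD·CAD·D·CAA·CAA·D·CAA·CAA·CAD·D·CAA·CAA·D·CAA·CAA·D·CAA·CAD·CAD·D·CAA·CAA·D·CAA·CAA·CAD·D·CAA·CAA·D·CAA·CAA·BDC·CAD·D·D·CAA·CAD·CAD·CAD·D·CAA·CAA·D·CAA·CAD·D·CAA·CAD·D·CAA·CAD·CAD·D·CAA·CAA·D·CAA·CAA·CAD·D·CAA·CAA·D·CAA·CAD·CAD·D·CAA·CAA·D·CAA·CAD
    A ↦ CAA
    B ↦ BDC
    C ↦ D
    D ↦ CAD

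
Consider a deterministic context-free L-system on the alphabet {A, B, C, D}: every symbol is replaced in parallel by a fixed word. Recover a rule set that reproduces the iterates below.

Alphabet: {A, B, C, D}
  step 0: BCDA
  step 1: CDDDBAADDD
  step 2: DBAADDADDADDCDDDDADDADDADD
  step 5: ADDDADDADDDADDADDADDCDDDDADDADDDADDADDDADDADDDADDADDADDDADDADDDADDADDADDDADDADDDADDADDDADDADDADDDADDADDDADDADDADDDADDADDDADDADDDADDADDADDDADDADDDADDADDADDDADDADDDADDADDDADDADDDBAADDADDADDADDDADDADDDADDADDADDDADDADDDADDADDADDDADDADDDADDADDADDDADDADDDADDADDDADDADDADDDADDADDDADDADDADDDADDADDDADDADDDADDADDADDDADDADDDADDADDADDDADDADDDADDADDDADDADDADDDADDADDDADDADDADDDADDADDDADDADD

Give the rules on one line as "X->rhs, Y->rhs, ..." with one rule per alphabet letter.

  step 1 ⇒ step 2: CDDDBAADDD ⇒ DBA·ADD·ADD·ADD·CDD·D·D·ADD·ADD·ADD
    A ↦ D
    B ↦ CDD
    C ↦ DBA
    D ↦ ADD

A->D, B->CDD, C->DBA, D->ADD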